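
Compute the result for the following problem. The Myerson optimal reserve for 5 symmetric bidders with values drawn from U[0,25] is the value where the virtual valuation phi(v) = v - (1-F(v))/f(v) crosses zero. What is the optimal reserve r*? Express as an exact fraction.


Step 1: For U[0,25], F(v) = v/25 and f(v) = 1/25
Step 2: phi(v) = v - (1 - v/25)/(1/25) = v - (25 - v) = 2v - 25
Step 3: Set phi(r*) = 0: 2r* - 25 = 0
Step 4: r* = 25/2 (the number of bidders n = 5 does not enter)

25/2


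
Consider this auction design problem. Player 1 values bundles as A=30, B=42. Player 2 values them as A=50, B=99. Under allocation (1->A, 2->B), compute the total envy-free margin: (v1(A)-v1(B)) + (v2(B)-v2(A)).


Step 1: Player 1's margin = v1(A) - v1(B) = 30 - 42 = -12
Step 2: Player 2's margin = v2(B) - v2(A) = 99 - 50 = 49
Step 3: Total margin = -12 + 49 = 37

37


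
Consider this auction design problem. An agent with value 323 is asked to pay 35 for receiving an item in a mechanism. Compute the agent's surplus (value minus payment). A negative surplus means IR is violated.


Step 1: Surplus = value - payment = 323 - 35 = 288
Step 2: IR is satisfied (surplus >= 0)

288


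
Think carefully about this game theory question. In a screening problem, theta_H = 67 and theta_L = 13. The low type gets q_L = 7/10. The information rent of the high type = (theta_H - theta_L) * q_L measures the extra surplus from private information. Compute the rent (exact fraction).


Step 1: theta_H - theta_L = 67 - 13 = 54
Step 2: Information rent = (theta_H - theta_L) * q_L
Step 3: = 54 * 7/10
Step 4: = 189/5

189/5


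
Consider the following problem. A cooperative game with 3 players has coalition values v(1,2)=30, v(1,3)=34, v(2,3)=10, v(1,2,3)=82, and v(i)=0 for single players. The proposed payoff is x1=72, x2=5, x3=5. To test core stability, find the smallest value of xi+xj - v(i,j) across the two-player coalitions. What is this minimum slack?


Step 1: Slack for coalition (1,2): x1+x2 - v12 = 77 - 30 = 47
Step 2: Slack for coalition (1,3): x1+x3 - v13 = 77 - 34 = 43
Step 3: Slack for coalition (2,3): x2+x3 - v23 = 10 - 10 = 0
Step 4: Minimum slack = min(47, 43, 0) = 0, attained by (2,3); no pair can gain by deviating, so the allocation is in the core

0


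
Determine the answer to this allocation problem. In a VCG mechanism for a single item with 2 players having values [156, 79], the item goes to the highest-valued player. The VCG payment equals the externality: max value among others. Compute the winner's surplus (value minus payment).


Step 1: The winner is the agent with the highest value: agent 0 with value 156
Step 2: Values of other agents: [79]
Step 3: VCG payment = max of others' values = 79
Step 4: Surplus = 156 - 79 = 77

77


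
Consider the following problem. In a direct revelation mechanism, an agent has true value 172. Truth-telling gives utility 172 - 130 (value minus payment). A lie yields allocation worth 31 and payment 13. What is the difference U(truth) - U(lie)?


Step 1: U(truth) = value - payment = 172 - 130 = 42
Step 2: U(lie) = allocation - payment = 31 - 13 = 18
Step 3: IC gap = 42 - 18 = 24

24


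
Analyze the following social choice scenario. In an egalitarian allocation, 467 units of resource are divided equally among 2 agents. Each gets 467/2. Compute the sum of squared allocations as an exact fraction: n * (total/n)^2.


Step 1: Each agent's share = 467/2
Step 2: Square of each share = (467/2)^2 = 218089/4
Step 3: Sum of squares = 2 * 218089/4 = 218089/2

218089/2


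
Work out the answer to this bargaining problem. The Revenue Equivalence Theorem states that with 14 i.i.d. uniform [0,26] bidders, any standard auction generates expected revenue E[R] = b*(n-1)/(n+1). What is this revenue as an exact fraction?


Step 1: By Revenue Equivalence, expected revenue = b*(n-1)/(n+1)
Step 2: Substituting n = 14, b = 26
Step 3: Revenue = 26*(14-1)/(14+1) = 26*13/15
Step 4: Revenue = 338/15

338/15


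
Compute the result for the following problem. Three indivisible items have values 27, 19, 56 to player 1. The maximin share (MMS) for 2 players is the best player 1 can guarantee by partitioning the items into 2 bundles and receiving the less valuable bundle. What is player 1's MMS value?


Step 1: Item values = 27, 19, 56
Step 2: Enumerate all 2-bundle partitions and take the smaller bundle:
  Partition 1: {27} vs {19,56} -> bundles 27, 75; min = 27
  Partition 2: {19} vs {27,56} -> bundles 19, 83; min = 19
  Partition 3: {56} vs {27,19} -> bundles 56, 46; min = 46
Step 3: MMS = max(27, 19, 46) = 46

46


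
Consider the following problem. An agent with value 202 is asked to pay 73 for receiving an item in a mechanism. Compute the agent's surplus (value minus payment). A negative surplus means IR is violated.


Step 1: Surplus = value - payment = 202 - 73 = 129
Step 2: IR is satisfied (surplus >= 0)

129


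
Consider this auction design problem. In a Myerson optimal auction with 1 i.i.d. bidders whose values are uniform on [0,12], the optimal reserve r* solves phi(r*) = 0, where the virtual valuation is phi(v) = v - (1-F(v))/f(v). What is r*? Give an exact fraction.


Step 1: For U[0,12], F(v) = v/12 and f(v) = 1/12
Step 2: phi(v) = v - (1 - v/12)/(1/12) = v - (12 - v) = 2v - 12
Step 3: Set phi(r*) = 0: 2r* - 12 = 0
Step 4: r* = 12/2 = 6 (the number of bidders n = 1 does not enter)

6


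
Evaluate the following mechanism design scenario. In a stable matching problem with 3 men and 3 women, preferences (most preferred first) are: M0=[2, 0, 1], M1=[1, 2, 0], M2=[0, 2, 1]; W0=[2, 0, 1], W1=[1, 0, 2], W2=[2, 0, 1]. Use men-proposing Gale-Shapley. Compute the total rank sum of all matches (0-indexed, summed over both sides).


Step 1: Run Gale-Shapley (men propose, women hold best offer):
  M0 proposes to W2; she accepts
  M1 proposes to W1; she accepts
  M2 proposes to W0; she accepts
Step 2: Final matching: W0-M2, W1-M1, W2-M0
Step 3: 0-indexed ranks (man's rank of his match, then woman's): 0 + 0 + 0 + 0 + 0 + 1
Step 4: Total rank sum = 1

1


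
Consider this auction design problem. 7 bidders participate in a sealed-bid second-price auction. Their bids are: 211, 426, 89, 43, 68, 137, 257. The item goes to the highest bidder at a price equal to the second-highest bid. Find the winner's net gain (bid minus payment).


Step 1: Sort bids in descending order: 426, 257, 211, 137, 89, 68, 43
Step 2: The winning bid is the highest: 426
Step 3: The payment equals the second-highest bid: 257
Step 4: Surplus = winner's bid - payment = 426 - 257 = 169

169


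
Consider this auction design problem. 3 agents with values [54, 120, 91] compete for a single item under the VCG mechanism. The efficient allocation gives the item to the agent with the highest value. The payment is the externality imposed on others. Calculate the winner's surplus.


Step 1: The winner is the agent with the highest value: agent 1 with value 120
Step 2: Values of other agents: [54, 91]
Step 3: VCG payment = max of others' values = 91
Step 4: Surplus = 120 - 91 = 29

29


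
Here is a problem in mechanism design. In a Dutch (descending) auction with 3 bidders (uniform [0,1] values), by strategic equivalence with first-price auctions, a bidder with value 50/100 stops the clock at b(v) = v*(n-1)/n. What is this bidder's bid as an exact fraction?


Step 1: Dutch auctions are strategically equivalent to first-price auctions
Step 2: The equilibrium bid is b(v) = v*(n-1)/n
Step 3: b = 1/2 * 2/3
Step 4: b = 1/3

1/3


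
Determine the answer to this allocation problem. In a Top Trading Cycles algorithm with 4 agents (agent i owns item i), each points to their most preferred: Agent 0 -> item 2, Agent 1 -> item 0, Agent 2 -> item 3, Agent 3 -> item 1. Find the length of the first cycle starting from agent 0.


Step 1: Trace the pointer graph from agent 0: 0 -> 2 -> 3 -> 1 -> 0
Step 2: A cycle is detected when we revisit agent 0
Step 3: The cycle is: 0 -> 2 -> 3 -> 1 -> 0
Step 4: Cycle length = 4

4


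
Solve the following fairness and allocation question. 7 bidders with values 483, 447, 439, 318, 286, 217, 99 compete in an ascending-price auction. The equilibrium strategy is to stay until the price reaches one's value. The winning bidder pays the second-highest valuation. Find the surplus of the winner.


Step 1: Identify the highest value: 483
Step 2: Identify the second-highest value: 447
Step 3: The final price = second-highest value = 447
Step 4: Surplus = 483 - 447 = 36

36


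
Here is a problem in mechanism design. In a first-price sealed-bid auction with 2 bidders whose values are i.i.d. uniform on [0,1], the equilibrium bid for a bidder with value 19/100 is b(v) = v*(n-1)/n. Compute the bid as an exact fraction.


Step 1: The symmetric BNE bidding function is b(v) = v * (n-1) / n
Step 2: Substitute v = 19/100 and n = 2
Step 3: b = 19/100 * 1/2
Step 4: b = 19/200

19/200


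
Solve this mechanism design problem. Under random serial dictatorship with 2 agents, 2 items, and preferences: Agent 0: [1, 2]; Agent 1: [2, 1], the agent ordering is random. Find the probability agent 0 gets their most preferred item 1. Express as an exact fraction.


Step 1: Agent 0 wants item 1
Step 2: There are 2 possible orderings of agents
Step 3: In 2 orderings, agent 0 gets item 1
Step 4: Probability = 2/2 = 1

1


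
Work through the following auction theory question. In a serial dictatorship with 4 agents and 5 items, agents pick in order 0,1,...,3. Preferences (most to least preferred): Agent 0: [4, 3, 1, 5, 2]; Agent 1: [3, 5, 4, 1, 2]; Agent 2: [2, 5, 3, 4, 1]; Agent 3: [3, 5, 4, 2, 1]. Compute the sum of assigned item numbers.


Step 1: Agent 0 picks item 4
Step 2: Agent 1 picks item 3
Step 3: Agent 2 picks item 2
Step 4: Agent 3 picks item 5
Step 5: Sum = 4 + 3 + 2 + 5 = 14

14


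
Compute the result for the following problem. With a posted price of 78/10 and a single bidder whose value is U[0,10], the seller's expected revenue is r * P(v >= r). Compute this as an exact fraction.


Step 1: Posted price r = 39/5, value support [0,10]
Step 2: P(v >= r) = (10 - 39/5)/10 = 11/50
Step 3: Expected revenue = r * P(v >= r) = 39/5 * 11/50
Step 4: Revenue = 429/250

429/250


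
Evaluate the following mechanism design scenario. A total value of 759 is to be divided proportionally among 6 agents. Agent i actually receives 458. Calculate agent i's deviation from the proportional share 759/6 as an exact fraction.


Step 1: Proportional share = 759/6 = 253/2
Step 2: Agent's actual allocation = 458
Step 3: Excess = 458 - 253/2 = 663/2

663/2


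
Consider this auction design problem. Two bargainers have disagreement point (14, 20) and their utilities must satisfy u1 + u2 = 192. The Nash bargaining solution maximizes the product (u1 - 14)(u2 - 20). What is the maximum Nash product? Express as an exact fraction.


Step 1: The Nash solution splits surplus symmetrically above the disagreement point
Step 2: u1 = (total + d1 - d2)/2 = (192 + 14 - 20)/2 = 93
Step 3: u2 = (total - d1 + d2)/2 = (192 - 14 + 20)/2 = 99
Step 4: Nash product = (93 - 14) * (99 - 20)
Step 5: = 79 * 79 = 6241

6241


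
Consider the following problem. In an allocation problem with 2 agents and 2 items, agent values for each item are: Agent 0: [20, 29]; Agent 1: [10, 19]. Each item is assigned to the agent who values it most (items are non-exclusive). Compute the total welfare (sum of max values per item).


Step 1: For each item, find the maximum value among all agents.
Step 2: Item 0 -> Agent 0 (value 20)
Step 3: Item 1 -> Agent 0 (value 29)
Step 4: Total welfare = 20 + 29 = 49

49


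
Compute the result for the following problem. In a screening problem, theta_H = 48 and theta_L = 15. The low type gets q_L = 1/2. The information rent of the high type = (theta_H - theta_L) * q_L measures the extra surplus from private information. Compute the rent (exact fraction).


Step 1: theta_H - theta_L = 48 - 15 = 33
Step 2: Information rent = (theta_H - theta_L) * q_L
Step 3: = 33 * 1/2
Step 4: = 33/2

33/2


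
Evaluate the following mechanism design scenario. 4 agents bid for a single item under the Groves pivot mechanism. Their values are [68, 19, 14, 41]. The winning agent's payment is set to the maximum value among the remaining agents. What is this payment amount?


Step 1: The efficient winner is agent 0 with value 68
Step 2: Other agents' values: [19, 14, 41]
Step 3: Pivot payment = max(others) = 41
Step 4: The winner pays 41

41


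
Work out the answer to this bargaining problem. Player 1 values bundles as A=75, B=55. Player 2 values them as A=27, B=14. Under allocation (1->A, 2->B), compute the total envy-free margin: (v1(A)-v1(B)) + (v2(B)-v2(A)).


Step 1: Player 1's margin = v1(A) - v1(B) = 75 - 55 = 20
Step 2: Player 2's margin = v2(B) - v2(A) = 14 - 27 = -13
Step 3: Total margin = 20 + -13 = 7

7


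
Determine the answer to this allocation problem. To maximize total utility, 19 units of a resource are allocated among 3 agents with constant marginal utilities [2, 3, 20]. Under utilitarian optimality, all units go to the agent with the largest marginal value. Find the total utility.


Step 1: The marginal utilities are [2, 3, 20]
Step 2: The highest marginal utility is 20
Step 3: All 19 units go to that agent
Step 4: Total utility = 20 * 19 = 380

380


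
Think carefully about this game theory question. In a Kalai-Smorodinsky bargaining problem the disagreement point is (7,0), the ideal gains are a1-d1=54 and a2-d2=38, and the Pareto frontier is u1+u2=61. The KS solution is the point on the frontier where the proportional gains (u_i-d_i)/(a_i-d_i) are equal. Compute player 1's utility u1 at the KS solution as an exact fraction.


Step 1: At the KS point, (u1-d1)/r1 = (u2-d2)/r2 = t and u1+u2 = 61
Step 2: u1 = d1 + r1*t and u2 = d2 + r2*t, so (d1 + r1*t) + (d2 + r2*t) = 61
Step 3: t = (61 - 7 - 0)/(54 + 38) = 54/92 = 27/46
Step 4: u1 = d1 + r1*t = 7 + 54 * 27/46 = 890/23
Step 5: (Check: u2 = d2 + r2*t = 513/23; u1+u2 = 890/23 + 513/23 = 61, on the frontier.)

890/23


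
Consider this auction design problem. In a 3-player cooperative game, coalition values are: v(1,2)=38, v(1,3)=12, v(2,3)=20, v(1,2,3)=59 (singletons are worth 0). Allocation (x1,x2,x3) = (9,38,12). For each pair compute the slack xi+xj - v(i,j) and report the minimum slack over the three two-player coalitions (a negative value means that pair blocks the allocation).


Step 1: Slack for coalition (1,2): x1+x2 - v12 = 47 - 38 = 9
Step 2: Slack for coalition (1,3): x1+x3 - v13 = 21 - 12 = 9
Step 3: Slack for coalition (2,3): x2+x3 - v23 = 50 - 20 = 30
Step 4: Minimum slack = min(9, 9, 30) = 9, attained by (1,2) and (1,3); no pair can gain by deviating, so the allocation is in the core

9


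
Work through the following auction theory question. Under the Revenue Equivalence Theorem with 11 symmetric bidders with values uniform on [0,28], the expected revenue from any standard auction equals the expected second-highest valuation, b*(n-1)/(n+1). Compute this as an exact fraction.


Step 1: By Revenue Equivalence, expected revenue = b*(n-1)/(n+1)
Step 2: Substituting n = 11, b = 28
Step 3: Revenue = 28*(11-1)/(11+1) = 28*10/12
Step 4: Revenue = 280/12 = 70/3

70/3


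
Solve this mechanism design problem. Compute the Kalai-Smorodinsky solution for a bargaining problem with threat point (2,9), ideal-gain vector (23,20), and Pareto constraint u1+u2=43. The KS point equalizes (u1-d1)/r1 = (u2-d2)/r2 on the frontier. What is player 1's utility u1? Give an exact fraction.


Step 1: At the KS point, (u1-d1)/r1 = (u2-d2)/r2 = t and u1+u2 = 43
Step 2: u1 = d1 + r1*t and u2 = d2 + r2*t, so (d1 + r1*t) + (d2 + r2*t) = 43
Step 3: t = (43 - 2 - 9)/(23 + 20) = 32/43
Step 4: u1 = d1 + r1*t = 2 + 23 * 32/43 = 822/43
Step 5: (Check: u2 = d2 + r2*t = 1027/43; u1+u2 = 822/43 + 1027/43 = 43, on the frontier.)

822/43


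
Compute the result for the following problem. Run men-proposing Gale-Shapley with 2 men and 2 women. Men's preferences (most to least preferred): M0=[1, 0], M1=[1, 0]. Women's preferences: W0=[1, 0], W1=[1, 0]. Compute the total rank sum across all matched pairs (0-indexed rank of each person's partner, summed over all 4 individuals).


Step 1: Run Gale-Shapley (men propose, women hold best offer):
  M0 proposes to W1; she accepts
  M1 proposes to W1; she switches from M0
  M0 proposes to W0; she accepts
Step 2: Final matching: W0-M0, W1-M1
Step 3: 0-indexed ranks (man's rank of his match, then woman's): 1 + 1 + 0 + 0
Step 4: Total rank sum = 2

2


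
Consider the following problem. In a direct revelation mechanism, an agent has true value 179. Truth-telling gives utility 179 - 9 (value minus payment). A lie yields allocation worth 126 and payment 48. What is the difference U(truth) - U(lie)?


Step 1: U(truth) = value - payment = 179 - 9 = 170
Step 2: U(lie) = allocation - payment = 126 - 48 = 78
Step 3: IC gap = 170 - 78 = 92

92


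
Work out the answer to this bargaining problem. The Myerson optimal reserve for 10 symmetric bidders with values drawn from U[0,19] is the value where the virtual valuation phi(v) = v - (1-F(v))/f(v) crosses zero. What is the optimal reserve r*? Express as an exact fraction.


Step 1: For U[0,19], F(v) = v/19 and f(v) = 1/19
Step 2: phi(v) = v - (1 - v/19)/(1/19) = v - (19 - v) = 2v - 19
Step 3: Set phi(r*) = 0: 2r* - 19 = 0
Step 4: r* = 19/2 (the number of bidders n = 10 does not enter)

19/2


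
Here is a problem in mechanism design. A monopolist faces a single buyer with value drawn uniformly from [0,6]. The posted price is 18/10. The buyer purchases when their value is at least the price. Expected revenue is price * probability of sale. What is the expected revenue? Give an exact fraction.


Step 1: Posted price r = 9/5, value support [0,6]
Step 2: P(v >= r) = (6 - 9/5)/6 = 7/10
Step 3: Expected revenue = r * P(v >= r) = 9/5 * 7/10
Step 4: Revenue = 63/50

63/50


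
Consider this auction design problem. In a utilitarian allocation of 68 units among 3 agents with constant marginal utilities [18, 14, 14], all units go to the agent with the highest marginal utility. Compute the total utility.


Step 1: The marginal utilities are [18, 14, 14]
Step 2: The highest marginal utility is 18
Step 3: All 68 units go to that agent
Step 4: Total utility = 18 * 68 = 1224

1224


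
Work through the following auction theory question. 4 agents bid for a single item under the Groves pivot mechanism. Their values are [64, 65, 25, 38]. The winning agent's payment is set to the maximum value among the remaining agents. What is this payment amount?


Step 1: The efficient winner is agent 1 with value 65
Step 2: Other agents' values: [64, 25, 38]
Step 3: Pivot payment = max(others) = 64
Step 4: The winner pays 64

64


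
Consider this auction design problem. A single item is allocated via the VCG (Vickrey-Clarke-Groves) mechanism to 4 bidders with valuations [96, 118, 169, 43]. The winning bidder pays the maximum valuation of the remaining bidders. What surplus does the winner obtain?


Step 1: The winner is the agent with the highest value: agent 2 with value 169
Step 2: Values of other agents: [96, 118, 43]
Step 3: VCG payment = max of others' values = 118
Step 4: Surplus = 169 - 118 = 51

51


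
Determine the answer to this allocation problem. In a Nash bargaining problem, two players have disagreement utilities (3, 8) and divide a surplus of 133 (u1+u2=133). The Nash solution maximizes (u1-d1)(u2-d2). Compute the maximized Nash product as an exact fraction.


Step 1: The Nash solution splits surplus symmetrically above the disagreement point
Step 2: u1 = (total + d1 - d2)/2 = (133 + 3 - 8)/2 = 64
Step 3: u2 = (total - d1 + d2)/2 = (133 - 3 + 8)/2 = 69
Step 4: Nash product = (64 - 3) * (69 - 8)
Step 5: = 61 * 61 = 3721

3721


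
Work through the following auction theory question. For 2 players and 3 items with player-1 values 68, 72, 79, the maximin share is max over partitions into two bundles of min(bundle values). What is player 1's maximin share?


Step 1: Item values = 68, 72, 79
Step 2: Enumerate all 2-bundle partitions and take the smaller bundle:
  Partition 1: {68} vs {72,79} -> bundles 68, 151; min = 68
  Partition 2: {72} vs {68,79} -> bundles 72, 147; min = 72
  Partition 3: {79} vs {68,72} -> bundles 79, 140; min = 79
Step 3: MMS = max(68, 72, 79) = 79

79


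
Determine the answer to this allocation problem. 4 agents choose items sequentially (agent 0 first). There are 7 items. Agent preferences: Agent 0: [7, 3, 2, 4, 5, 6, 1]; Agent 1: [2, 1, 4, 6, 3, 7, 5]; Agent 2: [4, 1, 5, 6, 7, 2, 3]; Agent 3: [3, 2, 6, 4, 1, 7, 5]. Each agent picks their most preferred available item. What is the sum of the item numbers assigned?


Step 1: Agent 0 picks item 7
Step 2: Agent 1 picks item 2
Step 3: Agent 2 picks item 4
Step 4: Agent 3 picks item 3
Step 5: Sum = 7 + 2 + 4 + 3 = 16

16


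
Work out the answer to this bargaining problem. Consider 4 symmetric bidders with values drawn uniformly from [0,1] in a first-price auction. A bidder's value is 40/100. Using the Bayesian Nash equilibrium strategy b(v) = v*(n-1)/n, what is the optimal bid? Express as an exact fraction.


Step 1: The symmetric BNE bidding function is b(v) = v * (n-1) / n
Step 2: Substitute v = 2/5 and n = 4
Step 3: b = 2/5 * 3/4
Step 4: b = 3/10

3/10


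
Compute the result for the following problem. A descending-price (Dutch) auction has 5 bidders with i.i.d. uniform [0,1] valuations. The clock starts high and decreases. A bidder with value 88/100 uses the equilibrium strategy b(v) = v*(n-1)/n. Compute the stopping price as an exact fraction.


Step 1: Dutch auctions are strategically equivalent to first-price auctions
Step 2: The equilibrium bid is b(v) = v*(n-1)/n
Step 3: b = 22/25 * 4/5
Step 4: b = 88/125

88/125


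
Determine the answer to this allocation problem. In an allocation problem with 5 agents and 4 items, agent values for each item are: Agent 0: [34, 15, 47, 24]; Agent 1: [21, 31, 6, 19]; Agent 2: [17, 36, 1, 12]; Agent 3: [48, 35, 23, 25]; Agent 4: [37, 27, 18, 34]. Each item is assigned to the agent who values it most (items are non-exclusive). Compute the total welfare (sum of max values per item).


Step 1: For each item, find the maximum value among all agents.
Step 2: Item 0 -> Agent 3 (value 48)
Step 3: Item 1 -> Agent 2 (value 36)
Step 4: Item 2 -> Agent 0 (value 47)
Step 5: Item 3 -> Agent 4 (value 34)
Step 6: Total welfare = 48 + 36 + 47 + 34 = 165

165


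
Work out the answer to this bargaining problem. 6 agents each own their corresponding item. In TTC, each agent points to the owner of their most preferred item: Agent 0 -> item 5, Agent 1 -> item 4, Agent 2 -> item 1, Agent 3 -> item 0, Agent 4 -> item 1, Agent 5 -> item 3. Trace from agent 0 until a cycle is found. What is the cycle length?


Step 1: Trace the pointer graph from agent 0: 0 -> 5 -> 3 -> 0
Step 2: A cycle is detected when we revisit agent 0
Step 3: The cycle is: 0 -> 5 -> 3 -> 0
Step 4: Cycle length = 3

3


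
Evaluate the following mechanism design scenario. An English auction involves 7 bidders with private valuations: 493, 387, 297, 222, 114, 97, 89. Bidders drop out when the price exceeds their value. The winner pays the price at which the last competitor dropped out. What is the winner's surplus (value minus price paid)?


Step 1: Identify the highest value: 493
Step 2: Identify the second-highest value: 387
Step 3: The final price = second-highest value = 387
Step 4: Surplus = 493 - 387 = 106

106


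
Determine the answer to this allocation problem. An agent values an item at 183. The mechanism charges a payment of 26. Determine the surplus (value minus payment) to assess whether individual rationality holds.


Step 1: Surplus = value - payment = 183 - 26 = 157
Step 2: IR is satisfied (surplus >= 0)

157


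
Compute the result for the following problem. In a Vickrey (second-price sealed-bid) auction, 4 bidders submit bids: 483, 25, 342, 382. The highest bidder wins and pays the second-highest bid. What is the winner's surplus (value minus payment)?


Step 1: Sort bids in descending order: 483, 382, 342, 25
Step 2: The winning bid is the highest: 483
Step 3: The payment equals the second-highest bid: 382
Step 4: Surplus = winner's bid - payment = 483 - 382 = 101

101


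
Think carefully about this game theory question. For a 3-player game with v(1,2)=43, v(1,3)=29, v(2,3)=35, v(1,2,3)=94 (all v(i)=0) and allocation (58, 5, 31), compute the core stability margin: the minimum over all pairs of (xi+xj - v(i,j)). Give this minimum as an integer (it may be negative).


Step 1: Slack for coalition (1,2): x1+x2 - v12 = 63 - 43 = 20
Step 2: Slack for coalition (1,3): x1+x3 - v13 = 89 - 29 = 60
Step 3: Slack for coalition (2,3): x2+x3 - v23 = 36 - 35 = 1
Step 4: Minimum slack = min(20, 60, 1) = 1, attained by (2,3); no pair can gain by deviating, so the allocation is in the core

1


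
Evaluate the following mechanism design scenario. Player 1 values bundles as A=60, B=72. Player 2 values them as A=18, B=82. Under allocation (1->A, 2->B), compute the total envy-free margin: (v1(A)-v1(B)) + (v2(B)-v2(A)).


Step 1: Player 1's margin = v1(A) - v1(B) = 60 - 72 = -12
Step 2: Player 2's margin = v2(B) - v2(A) = 82 - 18 = 64
Step 3: Total margin = -12 + 64 = 52

52


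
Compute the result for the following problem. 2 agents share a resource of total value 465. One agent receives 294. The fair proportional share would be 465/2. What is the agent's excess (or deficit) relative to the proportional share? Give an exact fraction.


Step 1: Proportional share = 465/2
Step 2: Agent's actual allocation = 294
Step 3: Excess = 294 - 465/2 = 123/2

123/2


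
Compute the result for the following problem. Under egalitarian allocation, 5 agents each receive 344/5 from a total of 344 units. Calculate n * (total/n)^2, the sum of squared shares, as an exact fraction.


Step 1: Each agent's share = 344/5
Step 2: Square of each share = (344/5)^2 = 118336/25
Step 3: Sum of squares = 5 * 118336/25 = 118336/5

118336/5


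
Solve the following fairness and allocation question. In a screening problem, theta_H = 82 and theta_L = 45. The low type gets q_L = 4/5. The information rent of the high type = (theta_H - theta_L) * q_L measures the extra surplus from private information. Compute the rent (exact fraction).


Step 1: theta_H - theta_L = 82 - 45 = 37
Step 2: Information rent = (theta_H - theta_L) * q_L
Step 3: = 37 * 4/5
Step 4: = 148/5

148/5


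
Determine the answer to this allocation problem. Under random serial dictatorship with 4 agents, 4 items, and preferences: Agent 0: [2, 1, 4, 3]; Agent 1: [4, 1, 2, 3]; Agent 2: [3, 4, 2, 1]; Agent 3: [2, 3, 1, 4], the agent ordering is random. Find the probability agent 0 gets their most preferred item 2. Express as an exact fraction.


Step 1: Agent 0 wants item 2
Step 2: There are 24 possible orderings of agents
Step 3: In 12 orderings, agent 0 gets item 2
Step 4: Probability = 12/24 = 1/2

1/2


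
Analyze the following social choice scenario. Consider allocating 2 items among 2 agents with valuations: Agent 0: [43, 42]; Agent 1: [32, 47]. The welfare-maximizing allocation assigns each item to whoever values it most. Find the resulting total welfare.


Step 1: For each item, find the maximum value among all agents.
Step 2: Item 0 -> Agent 0 (value 43)
Step 3: Item 1 -> Agent 1 (value 47)
Step 4: Total welfare = 43 + 47 = 90

90


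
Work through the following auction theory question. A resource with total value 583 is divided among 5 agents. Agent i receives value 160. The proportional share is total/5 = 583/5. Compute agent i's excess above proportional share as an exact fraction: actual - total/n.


Step 1: Proportional share = 583/5
Step 2: Agent's actual allocation = 160
Step 3: Excess = 160 - 583/5 = 217/5

217/5


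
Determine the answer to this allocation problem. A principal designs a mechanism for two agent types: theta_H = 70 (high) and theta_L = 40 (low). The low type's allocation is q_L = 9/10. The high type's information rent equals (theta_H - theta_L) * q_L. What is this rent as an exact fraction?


Step 1: theta_H - theta_L = 70 - 40 = 30
Step 2: Information rent = (theta_H - theta_L) * q_L
Step 3: = 30 * 9/10
Step 4: = 27

27


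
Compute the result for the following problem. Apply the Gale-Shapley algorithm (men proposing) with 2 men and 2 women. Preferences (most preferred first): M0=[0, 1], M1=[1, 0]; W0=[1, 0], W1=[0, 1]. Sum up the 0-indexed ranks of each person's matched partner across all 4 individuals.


Step 1: Run Gale-Shapley (men propose, women hold best offer):
  M0 proposes to W0; she accepts
  M1 proposes to W1; she accepts
Step 2: Final matching: W0-M0, W1-M1
Step 3: 0-indexed ranks (man's rank of his match, then woman's): 0 + 1 + 0 + 1
Step 4: Total rank sum = 2

2


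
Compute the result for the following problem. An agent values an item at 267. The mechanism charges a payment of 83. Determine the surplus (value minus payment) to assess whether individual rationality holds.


Step 1: Surplus = value - payment = 267 - 83 = 184
Step 2: IR is satisfied (surplus >= 0)

184


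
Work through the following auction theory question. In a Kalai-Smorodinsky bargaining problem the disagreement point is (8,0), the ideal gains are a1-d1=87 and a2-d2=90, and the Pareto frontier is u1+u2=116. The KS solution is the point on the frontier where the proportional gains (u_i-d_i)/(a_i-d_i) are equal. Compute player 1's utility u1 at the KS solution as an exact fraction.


Step 1: At the KS point, (u1-d1)/r1 = (u2-d2)/r2 = t and u1+u2 = 116
Step 2: u1 = d1 + r1*t and u2 = d2 + r2*t, so (d1 + r1*t) + (d2 + r2*t) = 116
Step 3: t = (116 - 8 - 0)/(87 + 90) = 108/177 = 36/59
Step 4: u1 = d1 + r1*t = 8 + 87 * 36/59 = 3604/59
Step 5: (Check: u2 = d2 + r2*t = 3240/59; u1+u2 = 3604/59 + 3240/59 = 116, on the frontier.)

3604/59


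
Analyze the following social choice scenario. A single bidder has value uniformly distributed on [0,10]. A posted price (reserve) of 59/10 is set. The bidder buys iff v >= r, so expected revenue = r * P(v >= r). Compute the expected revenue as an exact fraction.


Step 1: Posted price r = 59/10, value support [0,10]
Step 2: P(v >= r) = (10 - 59/10)/10 = 41/100
Step 3: Expected revenue = r * P(v >= r) = 59/10 * 41/100
Step 4: Revenue = 2419/1000

2419/1000


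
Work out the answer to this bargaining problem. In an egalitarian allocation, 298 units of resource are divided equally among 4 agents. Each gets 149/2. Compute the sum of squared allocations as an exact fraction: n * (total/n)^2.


Step 1: Each agent's share = 298/4 = 149/2
Step 2: Square of each share = (149/2)^2 = 22201/4
Step 3: Sum of squares = 4 * 22201/4 = 22201

22201


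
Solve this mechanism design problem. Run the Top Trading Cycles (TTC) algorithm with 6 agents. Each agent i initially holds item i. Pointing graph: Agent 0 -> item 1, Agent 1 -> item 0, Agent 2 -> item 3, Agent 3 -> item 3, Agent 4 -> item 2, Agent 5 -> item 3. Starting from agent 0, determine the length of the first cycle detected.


Step 1: Trace the pointer graph from agent 0: 0 -> 1 -> 0
Step 2: A cycle is detected when we revisit agent 0
Step 3: The cycle is: 0 -> 1 -> 0
Step 4: Cycle length = 2

2


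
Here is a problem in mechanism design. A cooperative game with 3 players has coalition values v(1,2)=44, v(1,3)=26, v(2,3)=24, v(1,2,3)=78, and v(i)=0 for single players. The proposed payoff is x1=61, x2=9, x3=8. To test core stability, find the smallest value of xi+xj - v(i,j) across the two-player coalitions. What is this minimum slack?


Step 1: Slack for coalition (1,2): x1+x2 - v12 = 70 - 44 = 26
Step 2: Slack for coalition (1,3): x1+x3 - v13 = 69 - 26 = 43
Step 3: Slack for coalition (2,3): x2+x3 - v23 = 17 - 24 = -7
Step 4: Minimum slack = min(26, 43, -7) = -7, attained by (2,3); coalition (2,3) can block (slack < 0), so the allocation is not in the core

-7


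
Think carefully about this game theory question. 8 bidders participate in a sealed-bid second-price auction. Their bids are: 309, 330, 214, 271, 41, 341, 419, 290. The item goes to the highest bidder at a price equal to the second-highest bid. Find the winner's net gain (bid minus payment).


Step 1: Sort bids in descending order: 419, 341, 330, 309, 290, 271, 214, 41
Step 2: The winning bid is the highest: 419
Step 3: The payment equals the second-highest bid: 341
Step 4: Surplus = winner's bid - payment = 419 - 341 = 78

78


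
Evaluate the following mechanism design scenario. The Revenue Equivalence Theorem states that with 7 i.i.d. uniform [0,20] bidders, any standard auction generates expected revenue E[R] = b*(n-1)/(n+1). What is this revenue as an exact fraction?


Step 1: By Revenue Equivalence, expected revenue = b*(n-1)/(n+1)
Step 2: Substituting n = 7, b = 20
Step 3: Revenue = 20*(7-1)/(7+1) = 20*6/8
Step 4: Revenue = 120/8 = 15

15


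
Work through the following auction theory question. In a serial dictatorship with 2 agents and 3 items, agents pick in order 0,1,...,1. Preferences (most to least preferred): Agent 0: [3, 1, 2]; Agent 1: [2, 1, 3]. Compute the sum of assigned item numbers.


Step 1: Agent 0 picks item 3
Step 2: Agent 1 picks item 2
Step 3: Sum = 3 + 2 = 5

5


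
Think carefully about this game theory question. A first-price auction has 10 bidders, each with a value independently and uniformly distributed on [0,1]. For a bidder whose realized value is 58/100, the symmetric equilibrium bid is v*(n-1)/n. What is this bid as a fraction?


Step 1: The symmetric BNE bidding function is b(v) = v * (n-1) / n
Step 2: Substitute v = 29/50 and n = 10
Step 3: b = 29/50 * 9/10
Step 4: b = 261/500

261/500


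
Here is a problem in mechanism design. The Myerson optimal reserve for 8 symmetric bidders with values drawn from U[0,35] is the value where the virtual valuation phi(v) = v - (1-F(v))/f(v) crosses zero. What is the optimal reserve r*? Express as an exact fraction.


Step 1: For U[0,35], F(v) = v/35 and f(v) = 1/35
Step 2: phi(v) = v - (1 - v/35)/(1/35) = v - (35 - v) = 2v - 35
Step 3: Set phi(r*) = 0: 2r* - 35 = 0
Step 4: r* = 35/2 (the number of bidders n = 8 does not enter)

35/2


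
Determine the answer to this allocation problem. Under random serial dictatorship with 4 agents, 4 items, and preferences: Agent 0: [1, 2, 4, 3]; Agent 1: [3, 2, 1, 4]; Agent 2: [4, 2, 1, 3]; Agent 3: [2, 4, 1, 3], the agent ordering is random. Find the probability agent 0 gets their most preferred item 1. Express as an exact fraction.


Step 1: Agent 0 wants item 1
Step 2: There are 24 possible orderings of agents
Step 3: In 24 orderings, agent 0 gets item 1
Step 4: Probability = 24/24 = 1

1


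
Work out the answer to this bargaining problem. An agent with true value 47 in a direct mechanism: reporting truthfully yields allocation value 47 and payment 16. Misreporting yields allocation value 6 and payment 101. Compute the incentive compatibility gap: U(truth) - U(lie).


Step 1: U(truth) = value - payment = 47 - 16 = 31
Step 2: U(lie) = allocation - payment = 6 - 101 = -95
Step 3: IC gap = 31 - (-95) = 126

126


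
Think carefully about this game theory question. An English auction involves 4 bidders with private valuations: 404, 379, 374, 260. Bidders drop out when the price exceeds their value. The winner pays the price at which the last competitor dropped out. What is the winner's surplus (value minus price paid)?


Step 1: Identify the highest value: 404
Step 2: Identify the second-highest value: 379
Step 3: The final price = second-highest value = 379
Step 4: Surplus = 404 - 379 = 25

25


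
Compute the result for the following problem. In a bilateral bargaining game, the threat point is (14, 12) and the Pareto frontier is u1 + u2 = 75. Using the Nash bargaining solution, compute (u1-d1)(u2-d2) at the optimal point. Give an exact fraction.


Step 1: The Nash solution splits surplus symmetrically above the disagreement point
Step 2: u1 = (total + d1 - d2)/2 = (75 + 14 - 12)/2 = 77/2
Step 3: u2 = (total - d1 + d2)/2 = (75 - 14 + 12)/2 = 73/2
Step 4: Nash product = (77/2 - 14) * (73/2 - 12)
Step 5: = 49/2 * 49/2 = 2401/4

2401/4


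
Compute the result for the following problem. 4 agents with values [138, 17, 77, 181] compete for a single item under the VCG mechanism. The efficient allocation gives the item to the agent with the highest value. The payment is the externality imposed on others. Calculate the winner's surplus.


Step 1: The winner is the agent with the highest value: agent 3 with value 181
Step 2: Values of other agents: [138, 17, 77]
Step 3: VCG payment = max of others' values = 138
Step 4: Surplus = 181 - 138 = 43

43


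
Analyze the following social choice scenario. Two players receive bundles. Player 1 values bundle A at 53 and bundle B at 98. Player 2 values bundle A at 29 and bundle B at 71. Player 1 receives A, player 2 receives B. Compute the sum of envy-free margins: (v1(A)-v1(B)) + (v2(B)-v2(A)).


Step 1: Player 1's margin = v1(A) - v1(B) = 53 - 98 = -45
Step 2: Player 2's margin = v2(B) - v2(A) = 71 - 29 = 42
Step 3: Total margin = -45 + 42 = -3

-3


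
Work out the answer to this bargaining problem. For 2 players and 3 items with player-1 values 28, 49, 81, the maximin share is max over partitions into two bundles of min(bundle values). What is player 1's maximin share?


Step 1: Item values = 28, 49, 81
Step 2: Enumerate all 2-bundle partitions and take the smaller bundle:
  Partition 1: {28} vs {49,81} -> bundles 28, 130; min = 28
  Partition 2: {49} vs {28,81} -> bundles 49, 109; min = 49
  Partition 3: {81} vs {28,49} -> bundles 81, 77; min = 77
Step 3: MMS = max(28, 49, 77) = 77

77


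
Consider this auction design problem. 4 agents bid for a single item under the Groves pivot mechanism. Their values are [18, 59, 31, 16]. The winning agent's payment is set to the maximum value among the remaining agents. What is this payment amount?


Step 1: The efficient winner is agent 1 with value 59
Step 2: Other agents' values: [18, 31, 16]
Step 3: Pivot payment = max(others) = 31
Step 4: The winner pays 31

31


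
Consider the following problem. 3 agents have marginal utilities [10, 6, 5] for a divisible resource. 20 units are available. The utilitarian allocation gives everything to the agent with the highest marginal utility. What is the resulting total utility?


Step 1: The marginal utilities are [10, 6, 5]
Step 2: The highest marginal utility is 10
Step 3: All 20 units go to that agent
Step 4: Total utility = 10 * 20 = 200

200


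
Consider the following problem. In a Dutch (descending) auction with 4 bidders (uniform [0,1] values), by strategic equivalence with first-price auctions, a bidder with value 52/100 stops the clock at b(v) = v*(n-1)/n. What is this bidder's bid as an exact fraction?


Step 1: Dutch auctions are strategically equivalent to first-price auctions
Step 2: The equilibrium bid is b(v) = v*(n-1)/n
Step 3: b = 13/25 * 3/4
Step 4: b = 39/100

39/100


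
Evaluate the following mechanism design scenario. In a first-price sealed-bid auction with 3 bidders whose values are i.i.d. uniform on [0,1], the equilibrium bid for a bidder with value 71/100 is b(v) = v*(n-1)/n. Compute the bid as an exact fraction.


Step 1: The symmetric BNE bidding function is b(v) = v * (n-1) / n
Step 2: Substitute v = 71/100 and n = 3
Step 3: b = 71/100 * 2/3
Step 4: b = 71/150

71/150


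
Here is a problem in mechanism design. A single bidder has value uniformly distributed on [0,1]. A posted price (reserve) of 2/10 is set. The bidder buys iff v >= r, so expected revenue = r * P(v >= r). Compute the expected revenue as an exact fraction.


Step 1: Posted price r = 1/5, value support [0,1]
Step 2: P(v >= r) = (1 - 1/5)/1 = 4/5
Step 3: Expected revenue = r * P(v >= r) = 1/5 * 4/5
Step 4: Revenue = 4/25

4/25


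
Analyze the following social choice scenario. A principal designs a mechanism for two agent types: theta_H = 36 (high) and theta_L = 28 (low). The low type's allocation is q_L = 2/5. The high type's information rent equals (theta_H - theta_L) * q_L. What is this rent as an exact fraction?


Step 1: theta_H - theta_L = 36 - 28 = 8
Step 2: Information rent = (theta_H - theta_L) * q_L
Step 3: = 8 * 2/5
Step 4: = 16/5

16/5
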